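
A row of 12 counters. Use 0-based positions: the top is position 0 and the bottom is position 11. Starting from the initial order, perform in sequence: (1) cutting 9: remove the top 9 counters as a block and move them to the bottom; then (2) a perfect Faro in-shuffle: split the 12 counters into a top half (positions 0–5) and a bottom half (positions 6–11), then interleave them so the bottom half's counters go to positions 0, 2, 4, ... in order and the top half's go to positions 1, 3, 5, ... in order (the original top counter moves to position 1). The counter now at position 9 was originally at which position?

Undo the operations in reverse order, starting from position 9:
  undo op 2 (in-shuffle, from top half): 9 ← 4
  undo op 1 (cut 9): 4 ← 1
So the counter at position 9 came from original position 1.

1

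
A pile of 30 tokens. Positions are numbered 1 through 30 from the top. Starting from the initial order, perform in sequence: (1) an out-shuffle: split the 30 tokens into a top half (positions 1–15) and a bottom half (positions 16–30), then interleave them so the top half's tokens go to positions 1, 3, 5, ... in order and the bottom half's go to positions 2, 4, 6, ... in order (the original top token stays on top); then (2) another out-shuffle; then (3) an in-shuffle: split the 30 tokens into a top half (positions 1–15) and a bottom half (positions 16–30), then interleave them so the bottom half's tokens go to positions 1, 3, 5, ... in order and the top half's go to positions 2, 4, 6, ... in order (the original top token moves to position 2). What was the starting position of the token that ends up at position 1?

Undo the operations in reverse order, starting from position 1:
  undo op 3 (in-shuffle, from bottom half): 1 ← 16
  undo op 2 (out-shuffle, from bottom half): 16 ← 23
  undo op 1 (out-shuffle, from top half): 23 ← 12
So the token at position 1 came from original position 12.

12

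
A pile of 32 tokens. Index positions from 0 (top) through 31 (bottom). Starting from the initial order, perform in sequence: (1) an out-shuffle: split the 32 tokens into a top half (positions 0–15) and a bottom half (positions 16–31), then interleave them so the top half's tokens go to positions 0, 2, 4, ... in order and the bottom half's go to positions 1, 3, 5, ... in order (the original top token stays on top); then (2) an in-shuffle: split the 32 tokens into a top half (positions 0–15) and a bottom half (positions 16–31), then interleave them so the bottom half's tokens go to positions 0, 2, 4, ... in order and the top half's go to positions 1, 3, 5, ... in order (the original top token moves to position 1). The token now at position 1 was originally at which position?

0

Undo the operations in reverse order, starting from position 1:
  undo op 2 (in-shuffle, from top half): 1 ← 0
  undo op 1 (out-shuffle, from top half): 0 ← 0
So the token at position 1 came from original position 0.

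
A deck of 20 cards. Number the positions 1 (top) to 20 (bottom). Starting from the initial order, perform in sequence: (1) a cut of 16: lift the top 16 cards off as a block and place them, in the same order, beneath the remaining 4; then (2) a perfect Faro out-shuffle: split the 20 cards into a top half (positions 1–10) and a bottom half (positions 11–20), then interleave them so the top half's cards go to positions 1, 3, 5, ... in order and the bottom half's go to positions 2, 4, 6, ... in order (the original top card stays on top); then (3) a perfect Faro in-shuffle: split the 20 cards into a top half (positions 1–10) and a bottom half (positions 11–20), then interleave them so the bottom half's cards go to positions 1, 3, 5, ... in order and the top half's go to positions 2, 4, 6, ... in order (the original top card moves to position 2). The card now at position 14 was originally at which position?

Undo the operations in reverse order, starting from position 14:
  undo op 3 (in-shuffle, from top half): 14 ← 7
  undo op 2 (out-shuffle, from top half): 7 ← 4
  undo op 1 (cut 16): 4 ← 20
So the card at position 14 came from original position 20.

20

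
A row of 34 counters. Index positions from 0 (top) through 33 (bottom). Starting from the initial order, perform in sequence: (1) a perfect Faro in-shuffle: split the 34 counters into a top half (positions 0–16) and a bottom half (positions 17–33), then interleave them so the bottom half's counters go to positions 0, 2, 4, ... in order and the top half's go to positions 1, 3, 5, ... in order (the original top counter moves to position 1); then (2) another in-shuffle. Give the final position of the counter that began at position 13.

20

Track the counter from position 13 forward through each operation:
  after op 1 (in-shuffle): 13 → 27
  after op 2 (in-shuffle): 27 → 20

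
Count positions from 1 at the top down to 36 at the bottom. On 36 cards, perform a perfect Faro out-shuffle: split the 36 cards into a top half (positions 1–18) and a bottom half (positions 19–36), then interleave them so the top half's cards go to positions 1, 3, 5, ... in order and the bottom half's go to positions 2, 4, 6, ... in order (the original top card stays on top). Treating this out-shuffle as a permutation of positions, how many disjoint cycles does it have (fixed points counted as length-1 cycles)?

7

Trace each unvisited position around until it returns:
(1) (2 3 5 9 17 33 ... len 12) (4 7 13 25 14 27 ... len 12) (6 11 21) (8 15 29 22) (16 31 26) (36)
7 cycles in total.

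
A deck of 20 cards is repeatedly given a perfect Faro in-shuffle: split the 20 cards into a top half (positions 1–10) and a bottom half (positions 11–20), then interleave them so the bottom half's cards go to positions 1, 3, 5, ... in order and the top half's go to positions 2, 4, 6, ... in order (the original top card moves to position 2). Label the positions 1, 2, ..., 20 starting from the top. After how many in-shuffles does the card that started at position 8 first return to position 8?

6

Follow position 8 under repeated in-shuffles:
8 → 16 → 11 → 1 → 2 → 4 → 8
It first returns after 6 in-shuffles.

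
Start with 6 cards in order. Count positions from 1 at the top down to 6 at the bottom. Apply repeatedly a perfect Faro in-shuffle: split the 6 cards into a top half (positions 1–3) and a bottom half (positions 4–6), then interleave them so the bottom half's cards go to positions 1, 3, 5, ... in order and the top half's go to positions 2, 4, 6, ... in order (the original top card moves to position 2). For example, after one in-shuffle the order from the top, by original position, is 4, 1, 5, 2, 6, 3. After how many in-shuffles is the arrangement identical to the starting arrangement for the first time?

3

The in-shuffle permutes the 6 positions with cycle lengths [3, 3].
Every card is home exactly when every cycle has completed a whole number of laps, i.e. after lcm(3) = 3 in-shuffles.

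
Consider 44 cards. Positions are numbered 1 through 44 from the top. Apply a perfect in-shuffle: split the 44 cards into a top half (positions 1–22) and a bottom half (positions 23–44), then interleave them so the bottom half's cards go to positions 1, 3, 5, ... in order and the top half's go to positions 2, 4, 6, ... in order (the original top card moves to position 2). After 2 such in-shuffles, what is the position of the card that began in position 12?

3

Track the card's position through each in-shuffle:
12 → 24 → 3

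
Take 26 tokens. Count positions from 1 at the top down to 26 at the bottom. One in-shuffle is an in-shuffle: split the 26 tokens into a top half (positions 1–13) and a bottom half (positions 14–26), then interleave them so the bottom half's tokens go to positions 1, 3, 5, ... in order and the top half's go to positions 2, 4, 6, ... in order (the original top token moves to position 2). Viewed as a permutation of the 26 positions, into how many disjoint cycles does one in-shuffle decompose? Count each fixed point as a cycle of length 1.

3

Trace each unvisited position around until it returns:
(1 2 4 8 16 5 ... len 18) (3 6 12 24 21 15) (9 18)
3 cycles in total.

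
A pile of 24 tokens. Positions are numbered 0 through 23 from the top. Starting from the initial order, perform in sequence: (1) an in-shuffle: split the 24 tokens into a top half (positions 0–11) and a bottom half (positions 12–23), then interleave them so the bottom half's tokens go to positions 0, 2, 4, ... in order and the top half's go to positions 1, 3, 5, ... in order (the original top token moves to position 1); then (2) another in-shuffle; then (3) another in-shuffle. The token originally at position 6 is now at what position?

Track the token from position 6 forward through each operation:
  after op 1 (in-shuffle): 6 → 13
  after op 2 (in-shuffle): 13 → 2
  after op 3 (in-shuffle): 2 → 5

5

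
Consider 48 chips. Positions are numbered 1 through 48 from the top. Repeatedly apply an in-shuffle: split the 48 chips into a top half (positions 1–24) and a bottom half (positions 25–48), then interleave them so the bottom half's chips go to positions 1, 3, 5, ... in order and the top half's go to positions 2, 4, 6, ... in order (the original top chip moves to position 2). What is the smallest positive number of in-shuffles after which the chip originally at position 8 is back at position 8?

21

Follow position 8 under repeated in-shuffles:
8 → 16 → 32 → 15 → 30 → 11 → 22 → 44 → ... → 8 (length 21)
It first returns after 21 in-shuffles.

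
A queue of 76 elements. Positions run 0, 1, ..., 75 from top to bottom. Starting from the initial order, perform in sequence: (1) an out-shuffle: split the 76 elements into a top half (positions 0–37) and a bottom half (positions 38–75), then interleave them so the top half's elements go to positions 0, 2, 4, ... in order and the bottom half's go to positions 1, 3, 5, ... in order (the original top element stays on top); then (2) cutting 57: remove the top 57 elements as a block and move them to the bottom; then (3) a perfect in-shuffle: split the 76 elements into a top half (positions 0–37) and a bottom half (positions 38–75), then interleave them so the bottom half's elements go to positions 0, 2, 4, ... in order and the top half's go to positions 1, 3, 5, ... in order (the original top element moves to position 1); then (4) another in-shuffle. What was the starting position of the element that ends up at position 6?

38

Undo the operations in reverse order, starting from position 6:
  undo op 4 (in-shuffle, from bottom half): 6 ← 41
  undo op 3 (in-shuffle, from top half): 41 ← 20
  undo op 2 (cut 57): 20 ← 1
  undo op 1 (out-shuffle, from bottom half): 1 ← 38
So the element at position 6 came from original position 38.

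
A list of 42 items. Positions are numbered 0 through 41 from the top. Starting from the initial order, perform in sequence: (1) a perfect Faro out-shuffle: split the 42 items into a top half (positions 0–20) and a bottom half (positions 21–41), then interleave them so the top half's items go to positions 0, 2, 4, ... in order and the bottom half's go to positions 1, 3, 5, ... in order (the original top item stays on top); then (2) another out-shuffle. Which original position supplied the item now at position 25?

Undo the operations in reverse order, starting from position 25:
  undo op 2 (out-shuffle, from bottom half): 25 ← 33
  undo op 1 (out-shuffle, from bottom half): 33 ← 37
So the item at position 25 came from original position 37.

37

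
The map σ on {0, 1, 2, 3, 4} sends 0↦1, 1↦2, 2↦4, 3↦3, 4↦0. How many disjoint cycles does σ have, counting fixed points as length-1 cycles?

Cycle decomposition: (0 1 2 4) (3).
2 cycles.

2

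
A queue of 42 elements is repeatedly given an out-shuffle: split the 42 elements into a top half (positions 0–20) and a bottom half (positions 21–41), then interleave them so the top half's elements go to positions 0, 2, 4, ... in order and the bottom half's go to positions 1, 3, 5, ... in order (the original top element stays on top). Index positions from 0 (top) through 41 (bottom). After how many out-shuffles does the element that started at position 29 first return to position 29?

20

Follow position 29 under repeated out-shuffles:
29 → 17 → 34 → 27 → 13 → 26 → 11 → 22 → 3 → 6 → 12 → 24 → 7 → 14 → 28 → 15 → 30 → 19 → 38 → 35 → 29
It first returns after 20 out-shuffles.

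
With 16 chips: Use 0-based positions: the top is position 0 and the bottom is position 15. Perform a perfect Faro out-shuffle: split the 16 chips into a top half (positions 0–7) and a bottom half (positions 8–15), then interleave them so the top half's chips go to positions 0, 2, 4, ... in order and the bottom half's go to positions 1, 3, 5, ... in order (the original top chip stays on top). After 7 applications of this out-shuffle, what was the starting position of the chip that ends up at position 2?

4

Work backwards from position 2, undoing one out-shuffle at a time:
2 ← 1 ← 8 ← 4 ← 2 ← 1 ← 8 ← 4
So the chip now at position 2 started at position 4.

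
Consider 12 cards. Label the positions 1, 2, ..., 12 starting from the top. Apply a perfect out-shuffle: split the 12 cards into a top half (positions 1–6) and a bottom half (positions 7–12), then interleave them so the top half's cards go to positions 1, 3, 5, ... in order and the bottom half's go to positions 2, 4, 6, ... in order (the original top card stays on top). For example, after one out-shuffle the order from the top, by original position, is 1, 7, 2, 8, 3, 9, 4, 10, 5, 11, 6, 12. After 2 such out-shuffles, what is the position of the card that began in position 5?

Track the card's position through each out-shuffle:
5 → 9 → 6

6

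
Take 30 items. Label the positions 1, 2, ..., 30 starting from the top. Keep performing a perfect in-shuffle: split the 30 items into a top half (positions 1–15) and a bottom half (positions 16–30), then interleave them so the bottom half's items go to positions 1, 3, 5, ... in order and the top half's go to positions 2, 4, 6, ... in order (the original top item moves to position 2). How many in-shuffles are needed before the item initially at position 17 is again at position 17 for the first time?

Follow position 17 under repeated in-shuffles:
17 → 3 → 6 → 12 → 24 → 17
It first returns after 5 in-shuffles.

5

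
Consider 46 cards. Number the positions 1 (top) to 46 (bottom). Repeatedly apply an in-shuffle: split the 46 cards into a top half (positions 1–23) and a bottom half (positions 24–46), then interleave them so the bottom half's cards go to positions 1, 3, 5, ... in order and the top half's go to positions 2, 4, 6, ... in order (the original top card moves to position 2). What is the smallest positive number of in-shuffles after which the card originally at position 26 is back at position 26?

23

Follow position 26 under repeated in-shuffles:
26 → 5 → 10 → 20 → 40 → 33 → 19 → 38 → ... → 26 (length 23)
It first returns after 23 in-shuffles.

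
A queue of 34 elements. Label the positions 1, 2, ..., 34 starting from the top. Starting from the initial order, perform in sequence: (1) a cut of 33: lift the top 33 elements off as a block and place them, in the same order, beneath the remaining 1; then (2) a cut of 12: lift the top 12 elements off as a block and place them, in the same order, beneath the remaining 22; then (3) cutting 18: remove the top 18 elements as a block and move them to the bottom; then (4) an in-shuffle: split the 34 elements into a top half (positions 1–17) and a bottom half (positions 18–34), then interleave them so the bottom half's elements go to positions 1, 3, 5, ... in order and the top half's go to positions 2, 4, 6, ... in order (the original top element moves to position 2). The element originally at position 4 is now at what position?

18

Track the element from position 4 forward through each operation:
  after op 1 (cut 33): 4 → 5
  after op 2 (cut 12): 5 → 27
  after op 3 (cut 18): 27 → 9
  after op 4 (in-shuffle): 9 → 18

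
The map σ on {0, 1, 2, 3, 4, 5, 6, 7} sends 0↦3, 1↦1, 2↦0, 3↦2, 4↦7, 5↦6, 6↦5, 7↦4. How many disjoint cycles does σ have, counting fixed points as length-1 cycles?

Cycle decomposition: (0 3 2) (1) (4 7) (5 6).
4 cycles.

4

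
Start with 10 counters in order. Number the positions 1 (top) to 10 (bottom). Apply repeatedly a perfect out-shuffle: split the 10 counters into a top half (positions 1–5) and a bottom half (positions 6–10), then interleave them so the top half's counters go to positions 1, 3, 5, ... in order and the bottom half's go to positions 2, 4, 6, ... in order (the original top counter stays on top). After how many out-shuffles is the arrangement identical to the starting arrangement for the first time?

The out-shuffle permutes the 10 positions with cycle lengths [1, 1, 2, 6].
Every counter is home exactly when every cycle has completed a whole number of laps, i.e. after lcm(1, 2, 6) = 6 out-shuffles.

6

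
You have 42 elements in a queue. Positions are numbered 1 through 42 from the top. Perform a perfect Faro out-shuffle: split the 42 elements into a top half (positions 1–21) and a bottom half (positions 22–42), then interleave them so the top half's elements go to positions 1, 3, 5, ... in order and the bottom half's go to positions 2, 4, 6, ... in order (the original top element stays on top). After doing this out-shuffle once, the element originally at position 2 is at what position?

3

Track the element's position through each out-shuffle:
2 → 3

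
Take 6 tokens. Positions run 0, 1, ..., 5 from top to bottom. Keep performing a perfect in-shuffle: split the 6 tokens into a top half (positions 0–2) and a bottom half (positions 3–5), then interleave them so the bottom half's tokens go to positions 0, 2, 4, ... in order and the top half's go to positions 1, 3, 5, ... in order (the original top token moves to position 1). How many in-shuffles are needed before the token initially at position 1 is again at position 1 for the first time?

3

Follow position 1 under repeated in-shuffles:
1 → 3 → 0 → 1
It first returns after 3 in-shuffles.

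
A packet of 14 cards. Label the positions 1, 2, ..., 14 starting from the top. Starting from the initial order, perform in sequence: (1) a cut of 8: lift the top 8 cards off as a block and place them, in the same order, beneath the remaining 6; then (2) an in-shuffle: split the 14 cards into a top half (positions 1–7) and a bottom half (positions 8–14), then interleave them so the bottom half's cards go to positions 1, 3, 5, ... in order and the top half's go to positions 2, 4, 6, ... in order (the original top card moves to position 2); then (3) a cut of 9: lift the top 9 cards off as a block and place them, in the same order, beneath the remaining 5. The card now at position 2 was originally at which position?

7

Undo the operations in reverse order, starting from position 2:
  undo op 3 (cut 9): 2 ← 11
  undo op 2 (in-shuffle, from bottom half): 11 ← 13
  undo op 1 (cut 8): 13 ← 7
So the card at position 2 came from original position 7.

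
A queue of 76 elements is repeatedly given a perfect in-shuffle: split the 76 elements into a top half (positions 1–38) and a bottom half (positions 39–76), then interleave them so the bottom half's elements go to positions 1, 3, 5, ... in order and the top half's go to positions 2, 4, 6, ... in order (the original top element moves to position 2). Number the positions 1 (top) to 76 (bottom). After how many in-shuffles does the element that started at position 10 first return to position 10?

Follow position 10 under repeated in-shuffles:
10 → 20 → 40 → 3 → 6 → 12 → 24 → 48 → ... → 10 (length 30)
It first returns after 30 in-shuffles.

30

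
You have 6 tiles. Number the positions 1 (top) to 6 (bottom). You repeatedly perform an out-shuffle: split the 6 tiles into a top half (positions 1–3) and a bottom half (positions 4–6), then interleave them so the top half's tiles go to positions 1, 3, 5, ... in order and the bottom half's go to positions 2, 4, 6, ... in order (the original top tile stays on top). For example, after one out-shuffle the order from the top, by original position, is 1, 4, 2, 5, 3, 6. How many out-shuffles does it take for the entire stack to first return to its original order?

4

The out-shuffle permutes the 6 positions with cycle lengths [1, 1, 4].
Every tile is home exactly when every cycle has completed a whole number of laps, i.e. after lcm(1, 4) = 4 out-shuffles.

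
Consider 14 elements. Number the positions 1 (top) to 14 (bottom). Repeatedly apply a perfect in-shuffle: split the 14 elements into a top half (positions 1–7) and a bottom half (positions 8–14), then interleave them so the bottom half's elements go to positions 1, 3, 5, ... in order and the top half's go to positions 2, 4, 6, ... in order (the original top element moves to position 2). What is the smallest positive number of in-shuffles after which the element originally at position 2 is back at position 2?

Follow position 2 under repeated in-shuffles:
2 → 4 → 8 → 1 → 2
It first returns after 4 in-shuffles.

4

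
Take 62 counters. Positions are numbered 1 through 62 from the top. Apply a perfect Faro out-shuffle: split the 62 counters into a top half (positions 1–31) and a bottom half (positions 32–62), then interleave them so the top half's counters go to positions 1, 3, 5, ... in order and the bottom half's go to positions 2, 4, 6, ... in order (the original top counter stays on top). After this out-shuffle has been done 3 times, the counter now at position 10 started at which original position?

Work backwards from position 10, undoing one out-shuffle at a time:
10 ← 36 ← 49 ← 25
So the counter now at position 10 started at position 25.

25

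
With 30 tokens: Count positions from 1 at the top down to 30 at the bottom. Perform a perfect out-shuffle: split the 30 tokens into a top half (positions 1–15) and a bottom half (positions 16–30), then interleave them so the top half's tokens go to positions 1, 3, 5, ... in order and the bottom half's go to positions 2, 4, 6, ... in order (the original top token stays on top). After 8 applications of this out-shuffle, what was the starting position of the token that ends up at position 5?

Work backwards from position 5, undoing one out-shuffle at a time:
5 ← 3 ← 2 ← 16 ← 23 ← 12 ← 21 ← 11 ← 6
So the token now at position 5 started at position 6.

6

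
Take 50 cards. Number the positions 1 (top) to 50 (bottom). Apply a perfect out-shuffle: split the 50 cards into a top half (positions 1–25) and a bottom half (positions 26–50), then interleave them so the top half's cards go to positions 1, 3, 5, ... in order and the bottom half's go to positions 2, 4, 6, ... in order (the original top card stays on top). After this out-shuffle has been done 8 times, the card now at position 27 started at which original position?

39

Work backwards from position 27, undoing one out-shuffle at a time:
27 ← 14 ← 32 ← 41 ← 21 ← 11 ← 6 ← 28 ← 39
So the card now at position 27 started at position 39.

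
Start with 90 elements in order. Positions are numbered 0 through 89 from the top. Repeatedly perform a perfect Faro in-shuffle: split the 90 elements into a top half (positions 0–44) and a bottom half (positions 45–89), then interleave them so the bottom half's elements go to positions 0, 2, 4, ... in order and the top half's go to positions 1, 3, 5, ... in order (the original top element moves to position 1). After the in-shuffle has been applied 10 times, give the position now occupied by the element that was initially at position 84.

43

Track the element's position through each in-shuffle:
84 → 78 → 66 → 42 → 85 → 80 → 70 → 50 → 10 → 21 → 43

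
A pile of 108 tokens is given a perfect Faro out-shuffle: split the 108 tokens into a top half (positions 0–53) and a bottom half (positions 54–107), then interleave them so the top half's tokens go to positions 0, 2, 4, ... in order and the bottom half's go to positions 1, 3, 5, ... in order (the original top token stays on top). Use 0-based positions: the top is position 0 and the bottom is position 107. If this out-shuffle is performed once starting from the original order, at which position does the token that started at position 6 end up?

12

Track the token's position through each out-shuffle:
6 → 12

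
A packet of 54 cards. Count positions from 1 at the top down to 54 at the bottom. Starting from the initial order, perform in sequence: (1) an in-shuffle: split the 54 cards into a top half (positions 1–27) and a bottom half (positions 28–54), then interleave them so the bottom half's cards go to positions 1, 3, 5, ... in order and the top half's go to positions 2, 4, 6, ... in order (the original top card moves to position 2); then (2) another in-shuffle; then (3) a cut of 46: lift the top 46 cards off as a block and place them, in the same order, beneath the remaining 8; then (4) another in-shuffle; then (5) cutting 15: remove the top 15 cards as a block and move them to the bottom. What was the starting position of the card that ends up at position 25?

Undo the operations in reverse order, starting from position 25:
  undo op 5 (cut 15): 25 ← 40
  undo op 4 (in-shuffle, from top half): 40 ← 20
  undo op 3 (cut 46): 20 ← 12
  undo op 2 (in-shuffle, from top half): 12 ← 6
  undo op 1 (in-shuffle, from top half): 6 ← 3
So the card at position 25 came from original position 3.

3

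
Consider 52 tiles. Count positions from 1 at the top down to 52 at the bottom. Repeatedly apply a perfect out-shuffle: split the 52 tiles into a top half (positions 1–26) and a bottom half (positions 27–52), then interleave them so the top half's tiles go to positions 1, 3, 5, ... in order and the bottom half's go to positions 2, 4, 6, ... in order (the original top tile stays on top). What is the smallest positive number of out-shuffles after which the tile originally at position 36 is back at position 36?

8

Follow position 36 under repeated out-shuffles:
36 → 20 → 39 → 26 → 51 → 50 → 48 → 44 → 36
It first returns after 8 out-shuffles.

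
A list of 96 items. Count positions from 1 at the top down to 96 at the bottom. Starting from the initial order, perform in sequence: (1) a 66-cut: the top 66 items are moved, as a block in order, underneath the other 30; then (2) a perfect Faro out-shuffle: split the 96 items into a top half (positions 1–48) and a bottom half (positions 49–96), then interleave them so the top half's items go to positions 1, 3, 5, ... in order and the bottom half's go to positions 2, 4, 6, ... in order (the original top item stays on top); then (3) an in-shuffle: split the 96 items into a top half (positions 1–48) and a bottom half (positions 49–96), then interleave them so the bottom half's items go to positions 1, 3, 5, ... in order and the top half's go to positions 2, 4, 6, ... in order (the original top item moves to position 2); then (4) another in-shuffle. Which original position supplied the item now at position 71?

Undo the operations in reverse order, starting from position 71:
  undo op 4 (in-shuffle, from bottom half): 71 ← 84
  undo op 3 (in-shuffle, from top half): 84 ← 42
  undo op 2 (out-shuffle, from bottom half): 42 ← 69
  undo op 1 (cut 66): 69 ← 39
So the item at position 71 came from original position 39.

39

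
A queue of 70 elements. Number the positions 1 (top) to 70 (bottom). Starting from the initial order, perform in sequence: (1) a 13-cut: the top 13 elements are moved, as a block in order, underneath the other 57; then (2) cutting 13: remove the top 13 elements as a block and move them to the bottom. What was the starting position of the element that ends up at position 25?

51

Undo the operations in reverse order, starting from position 25:
  undo op 2 (cut 13): 25 ← 38
  undo op 1 (cut 13): 38 ← 51
So the element at position 25 came from original position 51.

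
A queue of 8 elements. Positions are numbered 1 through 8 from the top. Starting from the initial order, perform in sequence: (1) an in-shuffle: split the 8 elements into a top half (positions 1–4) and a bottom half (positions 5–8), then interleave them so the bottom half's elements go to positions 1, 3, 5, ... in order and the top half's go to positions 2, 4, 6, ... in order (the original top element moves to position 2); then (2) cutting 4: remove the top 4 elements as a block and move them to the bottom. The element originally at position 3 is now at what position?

2

Track the element from position 3 forward through each operation:
  after op 1 (in-shuffle): 3 → 6
  after op 2 (cut 4): 6 → 2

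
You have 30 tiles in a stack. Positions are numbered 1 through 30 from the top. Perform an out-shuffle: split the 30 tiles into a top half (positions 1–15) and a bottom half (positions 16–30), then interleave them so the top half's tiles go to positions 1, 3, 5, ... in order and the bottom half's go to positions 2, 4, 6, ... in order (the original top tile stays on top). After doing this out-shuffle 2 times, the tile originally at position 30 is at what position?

30

Position 30 is a fixed point of every out-shuffle, so the tile never moves.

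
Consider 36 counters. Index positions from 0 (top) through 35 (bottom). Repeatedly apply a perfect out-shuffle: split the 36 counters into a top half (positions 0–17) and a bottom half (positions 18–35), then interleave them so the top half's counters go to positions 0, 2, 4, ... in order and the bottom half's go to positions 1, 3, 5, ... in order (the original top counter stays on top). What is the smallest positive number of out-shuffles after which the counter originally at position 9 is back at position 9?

12

Follow position 9 under repeated out-shuffles:
9 → 18 → 1 → 2 → 4 → 8 → 16 → 32 → 29 → 23 → 11 → 22 → 9
It first returns after 12 out-shuffles.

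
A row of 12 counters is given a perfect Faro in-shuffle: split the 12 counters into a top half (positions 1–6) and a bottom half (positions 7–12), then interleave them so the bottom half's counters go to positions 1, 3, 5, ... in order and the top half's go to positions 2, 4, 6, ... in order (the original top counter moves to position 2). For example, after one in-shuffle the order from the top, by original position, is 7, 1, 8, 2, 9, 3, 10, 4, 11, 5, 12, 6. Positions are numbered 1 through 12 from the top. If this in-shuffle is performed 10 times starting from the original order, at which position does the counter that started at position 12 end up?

3

Track the counter's position through each in-shuffle:
12 → 11 → 9 → 5 → 10 → 7 → 1 → 2 → 4 → 8 → 3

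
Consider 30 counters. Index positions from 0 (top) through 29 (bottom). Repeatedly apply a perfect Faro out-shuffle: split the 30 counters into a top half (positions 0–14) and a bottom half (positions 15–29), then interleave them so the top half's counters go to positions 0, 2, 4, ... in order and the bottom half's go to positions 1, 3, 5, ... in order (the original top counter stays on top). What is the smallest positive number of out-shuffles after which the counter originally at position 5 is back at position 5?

28

Follow position 5 under repeated out-shuffles:
5 → 10 → 20 → 11 → 22 → 15 → 1 → 2 → ... → 5 (length 28)
It first returns after 28 out-shuffles.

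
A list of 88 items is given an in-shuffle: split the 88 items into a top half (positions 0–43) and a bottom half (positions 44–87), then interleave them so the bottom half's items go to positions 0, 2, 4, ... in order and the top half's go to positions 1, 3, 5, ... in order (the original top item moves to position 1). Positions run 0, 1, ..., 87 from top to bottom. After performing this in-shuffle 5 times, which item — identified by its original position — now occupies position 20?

8

Work backwards from position 20, undoing one in-shuffle at a time:
20 ← 54 ← 71 ← 35 ← 17 ← 8
So the item now at position 20 started at position 8.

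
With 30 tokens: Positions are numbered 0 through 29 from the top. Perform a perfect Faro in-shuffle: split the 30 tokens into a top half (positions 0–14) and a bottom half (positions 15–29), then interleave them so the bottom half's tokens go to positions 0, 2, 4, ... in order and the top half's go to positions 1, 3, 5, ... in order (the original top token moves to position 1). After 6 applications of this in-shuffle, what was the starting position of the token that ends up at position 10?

20

Work backwards from position 10, undoing one in-shuffle at a time:
10 ← 20 ← 25 ← 12 ← 21 ← 10 ← 20
So the token now at position 10 started at position 20.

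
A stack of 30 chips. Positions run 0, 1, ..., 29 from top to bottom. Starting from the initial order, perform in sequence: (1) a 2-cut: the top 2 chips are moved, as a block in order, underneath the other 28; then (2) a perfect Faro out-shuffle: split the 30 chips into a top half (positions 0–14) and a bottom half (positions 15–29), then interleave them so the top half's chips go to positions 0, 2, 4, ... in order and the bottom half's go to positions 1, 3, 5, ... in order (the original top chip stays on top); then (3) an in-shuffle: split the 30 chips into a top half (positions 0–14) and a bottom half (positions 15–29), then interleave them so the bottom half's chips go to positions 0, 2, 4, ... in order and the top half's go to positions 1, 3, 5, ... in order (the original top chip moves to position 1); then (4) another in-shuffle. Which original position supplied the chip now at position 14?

Undo the operations in reverse order, starting from position 14:
  undo op 4 (in-shuffle, from bottom half): 14 ← 22
  undo op 3 (in-shuffle, from bottom half): 22 ← 26
  undo op 2 (out-shuffle, from top half): 26 ← 13
  undo op 1 (cut 2): 13 ← 15
So the chip at position 14 came from original position 15.

15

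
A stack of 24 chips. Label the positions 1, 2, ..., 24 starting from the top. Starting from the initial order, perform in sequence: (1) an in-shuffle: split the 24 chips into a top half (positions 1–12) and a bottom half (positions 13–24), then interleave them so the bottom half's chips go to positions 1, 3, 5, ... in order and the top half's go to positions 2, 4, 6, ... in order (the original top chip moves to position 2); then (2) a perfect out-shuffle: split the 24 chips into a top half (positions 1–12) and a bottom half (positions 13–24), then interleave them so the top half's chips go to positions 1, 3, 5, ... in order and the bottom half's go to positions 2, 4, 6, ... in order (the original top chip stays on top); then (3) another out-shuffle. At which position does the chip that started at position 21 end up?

19

Track the chip from position 21 forward through each operation:
  after op 1 (in-shuffle): 21 → 17
  after op 2 (out-shuffle): 17 → 10
  after op 3 (out-shuffle): 10 → 19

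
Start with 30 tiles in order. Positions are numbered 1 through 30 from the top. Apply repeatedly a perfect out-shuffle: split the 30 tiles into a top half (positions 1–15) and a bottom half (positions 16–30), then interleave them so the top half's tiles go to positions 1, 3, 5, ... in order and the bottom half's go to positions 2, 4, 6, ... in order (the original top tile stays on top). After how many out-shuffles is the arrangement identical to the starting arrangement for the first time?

The out-shuffle permutes the 30 positions with cycle lengths [1, 1, 28].
Every tile is home exactly when every cycle has completed a whole number of laps, i.e. after lcm(1, 28) = 28 out-shuffles.

28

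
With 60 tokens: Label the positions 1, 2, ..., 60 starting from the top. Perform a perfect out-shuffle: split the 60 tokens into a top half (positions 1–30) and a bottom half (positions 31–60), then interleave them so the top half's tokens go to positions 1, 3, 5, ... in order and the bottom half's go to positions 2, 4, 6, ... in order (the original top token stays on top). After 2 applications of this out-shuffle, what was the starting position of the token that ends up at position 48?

Work backwards from position 48, undoing one out-shuffle at a time:
48 ← 54 ← 57
So the token now at position 48 started at position 57.

57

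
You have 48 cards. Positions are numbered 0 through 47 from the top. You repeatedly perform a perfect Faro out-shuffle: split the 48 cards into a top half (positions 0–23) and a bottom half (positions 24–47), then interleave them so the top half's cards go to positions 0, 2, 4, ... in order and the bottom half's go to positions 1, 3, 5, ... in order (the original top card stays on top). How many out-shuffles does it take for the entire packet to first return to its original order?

The out-shuffle permutes the 48 positions with cycle lengths [1, 1, 23, 23].
Every card is home exactly when every cycle has completed a whole number of laps, i.e. after lcm(1, 23) = 23 out-shuffles.

23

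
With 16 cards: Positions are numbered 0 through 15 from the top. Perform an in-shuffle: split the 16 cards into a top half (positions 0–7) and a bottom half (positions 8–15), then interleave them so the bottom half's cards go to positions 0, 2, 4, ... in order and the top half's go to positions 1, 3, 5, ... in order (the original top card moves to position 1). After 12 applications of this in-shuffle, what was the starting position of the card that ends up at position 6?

9

Work backwards from position 6, undoing one in-shuffle at a time:
6 ← 11 ← 5 ← 2 ← 9 ← 4 ← 10 ← 13 ← 6 ← 11 ← 5 ← 2 ← 9
So the card now at position 6 started at position 9.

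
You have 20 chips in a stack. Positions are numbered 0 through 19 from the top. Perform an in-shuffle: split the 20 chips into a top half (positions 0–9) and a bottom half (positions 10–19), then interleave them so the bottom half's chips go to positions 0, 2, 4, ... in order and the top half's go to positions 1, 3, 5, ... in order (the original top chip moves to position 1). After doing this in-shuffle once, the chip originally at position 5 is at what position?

11

Track the chip's position through each in-shuffle:
5 → 11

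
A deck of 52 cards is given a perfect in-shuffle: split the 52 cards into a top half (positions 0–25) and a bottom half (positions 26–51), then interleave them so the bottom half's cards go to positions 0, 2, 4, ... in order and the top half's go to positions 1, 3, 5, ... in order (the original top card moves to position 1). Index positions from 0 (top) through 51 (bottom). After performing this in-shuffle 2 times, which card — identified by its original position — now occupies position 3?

Work backwards from position 3, undoing one in-shuffle at a time:
3 ← 1 ← 0
So the card now at position 3 started at position 0.

0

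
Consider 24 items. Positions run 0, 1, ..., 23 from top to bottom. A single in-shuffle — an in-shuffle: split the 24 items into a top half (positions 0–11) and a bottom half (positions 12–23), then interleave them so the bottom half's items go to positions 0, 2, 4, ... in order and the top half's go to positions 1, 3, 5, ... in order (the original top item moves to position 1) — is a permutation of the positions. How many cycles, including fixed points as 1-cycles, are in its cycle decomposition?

2

Trace each unvisited position around until it returns:
(0 1 3 7 15 6 ... len 20) (4 9 19 14)
2 cycles in total.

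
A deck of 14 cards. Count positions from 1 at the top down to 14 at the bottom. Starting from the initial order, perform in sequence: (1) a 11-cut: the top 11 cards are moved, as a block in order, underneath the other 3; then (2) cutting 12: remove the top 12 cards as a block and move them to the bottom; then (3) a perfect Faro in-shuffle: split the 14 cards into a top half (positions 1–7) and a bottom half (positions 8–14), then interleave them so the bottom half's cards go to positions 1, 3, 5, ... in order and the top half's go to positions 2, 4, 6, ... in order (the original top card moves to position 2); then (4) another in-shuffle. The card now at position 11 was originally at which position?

9

Undo the operations in reverse order, starting from position 11:
  undo op 4 (in-shuffle, from bottom half): 11 ← 13
  undo op 3 (in-shuffle, from bottom half): 13 ← 14
  undo op 2 (cut 12): 14 ← 12
  undo op 1 (cut 11): 12 ← 9
So the card at position 11 came from original position 9.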